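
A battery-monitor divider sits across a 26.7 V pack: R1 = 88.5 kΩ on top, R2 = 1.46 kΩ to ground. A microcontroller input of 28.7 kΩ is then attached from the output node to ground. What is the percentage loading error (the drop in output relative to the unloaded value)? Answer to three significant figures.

The divider's output (Thévenin) resistance is R1‖R2 = 1.436 kΩ.
Fractional drop under load = R_th/(R_th + R_L) = 1.436 / (1.436 + 28.7) = 0.04766.
So the output falls by 4.77 %.

4.77 %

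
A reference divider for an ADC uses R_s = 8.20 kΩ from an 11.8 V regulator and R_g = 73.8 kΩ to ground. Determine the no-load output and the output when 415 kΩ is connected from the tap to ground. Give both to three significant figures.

Unloaded: 10.6 V; loaded: 10.4 V

Open-circuit: V = 11.8 × 73.8/(8.20 + 73.8) = 10.6 V.
With the load, R_g becomes R_g‖R_L = 62.66 kΩ, so V = 11.8 × 62.66/70.86 = 10.4 V.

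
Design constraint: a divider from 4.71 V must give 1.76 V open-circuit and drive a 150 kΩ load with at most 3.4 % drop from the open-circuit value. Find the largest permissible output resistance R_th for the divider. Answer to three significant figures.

Loading drop = R_th/(R_th + R_L) ≤ 0.0340, so R_th ≤ R_L · ε/(1−ε) = 150 kΩ × 0.0340/0.9660 = 5.28 kΩ.
(Any R1, R2 with R2/(R1+R2) = 0.374 and R1‖R2 ≤ 5.28 kΩ will meet the spec.)

R_th ≤ 5.28 kΩ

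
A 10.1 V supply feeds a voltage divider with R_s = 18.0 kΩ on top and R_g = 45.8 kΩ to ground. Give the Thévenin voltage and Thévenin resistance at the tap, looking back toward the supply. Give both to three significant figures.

V_th is the open-circuit tap voltage: 10.1 × 45.8/(18.0 + 45.8) = 7.25 V.
With the supply zeroed, R_s and R_g appear in parallel from the tap: R_th = R_s‖R_g = (18.0 × 45.8)/63.80 = 12.9 kΩ.

V_th = 7.25 V, R_th = 12.9 kΩ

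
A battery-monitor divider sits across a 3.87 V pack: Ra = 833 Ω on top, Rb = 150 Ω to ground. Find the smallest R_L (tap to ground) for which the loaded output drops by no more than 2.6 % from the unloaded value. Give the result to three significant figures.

R_L(min) ≈ 4.76 kΩ

Output resistance R_th = Ra‖Rb = (833 × 150)/983.0 = 127.1 Ω.
The fractional drop is R_th/(R_th + R_L); requiring this ≤ 0.0260 gives R_L ≥ R_th(1/0.0260 − 1) = 127.1 × 37.46 = 4.76 kΩ.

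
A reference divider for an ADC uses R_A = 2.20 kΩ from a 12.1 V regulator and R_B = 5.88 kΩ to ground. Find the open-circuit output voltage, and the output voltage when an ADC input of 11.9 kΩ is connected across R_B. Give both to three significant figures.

Open-circuit: V = 12.1 × 5.88/(2.20 + 5.88) = 8.81 V.
With the load, R_B becomes R_B‖R_L = 3.935 kΩ, so V = 12.1 × 3.935/6.135 = 7.76 V.

Unloaded: 8.81 V; loaded: 7.76 V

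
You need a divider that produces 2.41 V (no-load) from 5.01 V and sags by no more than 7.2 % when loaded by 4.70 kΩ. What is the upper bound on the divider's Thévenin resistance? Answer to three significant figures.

R_th ≤ 365 Ω

Loading drop = R_th/(R_th + R_L) ≤ 0.0720, so R_th ≤ R_L · ε/(1−ε) = 4.70 kΩ × 0.0720/0.9280 = 365 Ω.
(Any R1, R2 with R2/(R1+R2) = 0.481 and R1‖R2 ≤ 365 Ω will meet the spec.)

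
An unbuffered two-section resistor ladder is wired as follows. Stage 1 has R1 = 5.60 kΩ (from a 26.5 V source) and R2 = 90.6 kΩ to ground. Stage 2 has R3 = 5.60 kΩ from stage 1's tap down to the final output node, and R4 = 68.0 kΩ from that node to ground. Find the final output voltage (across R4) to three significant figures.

Stage 2 presents R3+R4 = 73.60 kΩ as a load on stage 1's tap.
Stage 1's lower leg becomes R2‖(R3+R4) = 40.61 kΩ, so V_mid = 26.5 × 40.61/46.21 = 23.29 V.
Stage 2 is itself unloaded: V_out = V_mid × R4/(R3+R4) = 23.29 × 68.0/73.60 = 21.5 V.

V_out ≈ 21.5 V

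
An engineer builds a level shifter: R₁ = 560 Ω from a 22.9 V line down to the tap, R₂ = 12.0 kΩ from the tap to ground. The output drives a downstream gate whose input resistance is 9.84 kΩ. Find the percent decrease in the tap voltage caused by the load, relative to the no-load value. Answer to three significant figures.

5.16 %

The divider's output (Thévenin) resistance is R₁‖R₂ = 535.0 Ω.
Fractional drop under load = R_th/(R_th + R_L) = 535.0 / (535.0 + 9840) = 0.05157.
So the output falls by 5.16 %.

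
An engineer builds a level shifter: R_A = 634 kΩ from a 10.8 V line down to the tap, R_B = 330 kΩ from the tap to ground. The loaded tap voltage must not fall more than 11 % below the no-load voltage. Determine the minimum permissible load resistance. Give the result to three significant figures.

Output resistance R_th = R_A‖R_B = (634 × 330)/964.0 = 217.0 kΩ.
The fractional drop is R_th/(R_th + R_L); requiring this ≤ 0.110 gives R_L ≥ R_th(1/0.110 − 1) = 217.0 × 8.091 = 1.76 MΩ.

R_L(min) ≈ 1.76 MΩ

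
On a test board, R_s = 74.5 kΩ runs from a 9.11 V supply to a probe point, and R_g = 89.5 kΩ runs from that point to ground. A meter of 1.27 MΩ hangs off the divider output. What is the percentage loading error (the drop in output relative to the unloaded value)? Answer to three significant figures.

The divider's output (Thévenin) resistance is R_s‖R_g = 40.66 kΩ.
Fractional drop under load = R_th/(R_th + R_L) = 40.66 / (40.66 + 1270) = 0.03102.
So the output falls by 3.10 %.

3.10 %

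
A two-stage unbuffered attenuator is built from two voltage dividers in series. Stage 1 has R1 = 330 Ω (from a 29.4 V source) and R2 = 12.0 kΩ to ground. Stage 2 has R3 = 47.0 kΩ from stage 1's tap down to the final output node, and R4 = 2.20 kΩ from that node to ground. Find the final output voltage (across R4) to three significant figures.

V_out ≈ 1.27 V

Stage 2 presents R3+R4 = 49200 Ω as a load on stage 1's tap.
Stage 1's lower leg becomes R2‖(R3+R4) = 9647 Ω, so V_mid = 29.4 × 9647/9977 = 28.43 V.
Stage 2 is itself unloaded: V_out = V_mid × R4/(R3+R4) = 28.43 × 2200/49200 = 1.27 V.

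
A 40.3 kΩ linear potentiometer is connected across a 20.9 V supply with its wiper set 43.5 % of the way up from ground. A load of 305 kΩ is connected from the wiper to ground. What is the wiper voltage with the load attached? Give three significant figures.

V ≈ 8.81 V

The wiper splits the pot into (1−α)R = 22.77 kΩ above and αR = 17.53 kΩ below.
Lower section ‖ load = 16.58 kΩ.
V_wiper = 20.9 × 16.58/(22.77 + 16.58) = 8.81 V.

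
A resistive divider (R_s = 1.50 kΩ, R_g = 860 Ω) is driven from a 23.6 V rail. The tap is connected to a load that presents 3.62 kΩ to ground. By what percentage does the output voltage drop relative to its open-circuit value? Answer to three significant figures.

13.1 %

The divider's output (Thévenin) resistance is R_s‖R_g = 546.6 Ω.
Fractional drop under load = R_th/(R_th + R_L) = 546.6 / (546.6 + 3620) = 0.1312.
So the output falls by 13.1 %.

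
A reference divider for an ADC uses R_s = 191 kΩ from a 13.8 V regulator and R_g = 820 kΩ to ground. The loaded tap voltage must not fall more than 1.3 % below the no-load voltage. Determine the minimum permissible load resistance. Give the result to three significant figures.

R_L(min) ≈ 11.8 MΩ

Output resistance R_th = R_s‖R_g = (191 × 820)/1011 = 154.9 kΩ.
The fractional drop is R_th/(R_th + R_L); requiring this ≤ 0.0130 gives R_L ≥ R_th(1/0.0130 − 1) = 154.9 × 75.92 = 11.8 MΩ.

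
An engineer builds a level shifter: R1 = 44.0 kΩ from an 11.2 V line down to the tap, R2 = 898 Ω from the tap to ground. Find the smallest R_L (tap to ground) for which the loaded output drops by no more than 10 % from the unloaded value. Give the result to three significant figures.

Output resistance R_th = R1‖R2 = (44000 × 898)/44900 = 880.0 Ω.
The fractional drop is R_th/(R_th + R_L); requiring this ≤ 0.100 gives R_L ≥ R_th(1/0.100 − 1) = 880.0 × 9.000 = 7.92 kΩ.

R_L(min) ≈ 7.92 kΩ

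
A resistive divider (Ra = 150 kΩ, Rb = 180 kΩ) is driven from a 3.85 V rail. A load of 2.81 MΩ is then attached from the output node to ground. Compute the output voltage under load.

The load sits in parallel with Rb: Rb‖R_L = (180 × 2810) / (180 + 2810) = 169.2 kΩ.
V_out = 3.85 × 169.2 / (150 + 169.2) = 3.85 × 169.2/319.2 = 2.04 V.
(Unloaded it would have been 2.10 V.)

V_out ≈ 2.04 V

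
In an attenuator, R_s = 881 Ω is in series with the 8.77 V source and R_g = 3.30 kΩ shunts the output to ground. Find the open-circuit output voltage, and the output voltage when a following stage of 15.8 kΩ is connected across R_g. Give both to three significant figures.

Unloaded: 6.92 V; loaded: 6.63 V

Open-circuit: V = 8.77 × 3300/(881 + 3300) = 6.92 V.
With the load, R_g becomes R_g‖R_L = 2730 Ω, so V = 8.77 × 2730/3611 = 6.63 V.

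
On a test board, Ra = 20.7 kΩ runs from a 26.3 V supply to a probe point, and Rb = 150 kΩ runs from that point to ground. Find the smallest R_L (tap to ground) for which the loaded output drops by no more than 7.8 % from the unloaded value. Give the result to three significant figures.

Output resistance R_th = Ra‖Rb = (20.7 × 150)/170.7 = 18.19 kΩ.
The fractional drop is R_th/(R_th + R_L); requiring this ≤ 0.0780 gives R_L ≥ R_th(1/0.0780 − 1) = 18.19 × 11.82 = 215 kΩ.

R_L(min) ≈ 215 kΩ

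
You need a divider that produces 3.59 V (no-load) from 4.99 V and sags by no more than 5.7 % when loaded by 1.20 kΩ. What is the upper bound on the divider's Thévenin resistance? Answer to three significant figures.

Loading drop = R_th/(R_th + R_L) ≤ 0.0570, so R_th ≤ R_L · ε/(1−ε) = 1.20 kΩ × 0.0570/0.9430 = 72.5 Ω.
(Any R1, R2 with R2/(R1+R2) = 0.719 and R1‖R2 ≤ 72.5 Ω will meet the spec.)

R_th ≤ 72.5 Ω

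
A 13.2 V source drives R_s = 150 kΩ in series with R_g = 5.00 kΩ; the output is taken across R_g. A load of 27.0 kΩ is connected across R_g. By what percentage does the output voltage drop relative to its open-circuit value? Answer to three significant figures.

The divider's output (Thévenin) resistance is R_s‖R_g = 4.839 kΩ.
Fractional drop under load = R_th/(R_th + R_L) = 4.839 / (4.839 + 27.0) = 0.1520.
So the output falls by 15.2 %.

15.2 %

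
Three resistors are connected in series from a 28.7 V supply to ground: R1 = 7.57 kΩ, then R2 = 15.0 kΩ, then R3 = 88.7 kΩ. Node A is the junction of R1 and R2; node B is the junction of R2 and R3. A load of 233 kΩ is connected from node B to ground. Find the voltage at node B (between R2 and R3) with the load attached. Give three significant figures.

At node B, R3 is in parallel with the load: R3‖R_L = 64.24 kΩ.
Below node A the resistance is R2 + (R3‖R_L) = 79.24 kΩ, so V_A = 28.7 × 79.24/86.81 = 26.20 V.
Then V_B = V_A × (R3‖R_L)/(R2 + R3‖R_L) = 26.20 × 64.24/79.24 = 21.2 V.

V ≈ 21.2 V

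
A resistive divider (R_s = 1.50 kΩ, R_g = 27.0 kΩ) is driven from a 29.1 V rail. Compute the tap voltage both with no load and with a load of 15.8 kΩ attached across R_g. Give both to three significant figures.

Open-circuit: V = 29.1 × 27.0/(1.50 + 27.0) = 27.6 V.
With the load, R_g becomes R_g‖R_L = 9.967 kΩ, so V = 29.1 × 9.967/11.47 = 25.3 V.

Unloaded: 27.6 V; loaded: 25.3 V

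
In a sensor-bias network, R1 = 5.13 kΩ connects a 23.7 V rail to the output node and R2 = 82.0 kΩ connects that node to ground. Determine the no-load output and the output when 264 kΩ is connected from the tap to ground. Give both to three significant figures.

Unloaded: 22.3 V; loaded: 21.9 V

Open-circuit: V = 23.7 × 82.0/(5.13 + 82.0) = 22.3 V.
With the load, R2 becomes R2‖R_L = 62.57 kΩ, so V = 23.7 × 62.57/67.70 = 21.9 V.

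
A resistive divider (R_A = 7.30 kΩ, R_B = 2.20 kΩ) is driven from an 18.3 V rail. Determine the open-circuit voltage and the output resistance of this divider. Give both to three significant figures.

V_th = 4.24 V, R_th = 1.69 kΩ

V_th is the open-circuit tap voltage: 18.3 × 2.20/(7.30 + 2.20) = 4.24 V.
With the supply zeroed, R_A and R_B appear in parallel from the tap: R_th = R_A‖R_B = (7.30 × 2.20)/9.500 = 1.69 kΩ.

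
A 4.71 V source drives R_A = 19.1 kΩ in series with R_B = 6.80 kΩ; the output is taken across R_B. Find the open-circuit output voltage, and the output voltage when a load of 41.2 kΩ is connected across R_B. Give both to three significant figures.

Open-circuit: V = 4.71 × 6.80/(19.1 + 6.80) = 1.24 V.
With the load, R_B becomes R_B‖R_L = 5.837 kΩ, so V = 4.71 × 5.837/24.94 = 1.10 V.

Unloaded: 1.24 V; loaded: 1.10 V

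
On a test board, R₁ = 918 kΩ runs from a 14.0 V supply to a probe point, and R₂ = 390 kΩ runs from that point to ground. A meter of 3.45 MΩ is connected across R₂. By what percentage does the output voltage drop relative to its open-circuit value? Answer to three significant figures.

The divider's output (Thévenin) resistance is R₁‖R₂ = 273.7 kΩ.
Fractional drop under load = R_th/(R_th + R_L) = 273.7 / (273.7 + 3450) = 0.07351.
So the output falls by 7.35 %.

7.35 %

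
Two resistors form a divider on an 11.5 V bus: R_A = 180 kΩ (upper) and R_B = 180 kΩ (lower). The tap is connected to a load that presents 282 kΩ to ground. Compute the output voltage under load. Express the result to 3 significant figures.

V_out ≈ 4.36 V

The load sits in parallel with R_B: R_B‖R_L = (180 × 282) / (180 + 282) = 109.9 kΩ.
V_out = 11.5 × 109.9 / (180 + 109.9) = 11.5 × 109.9/289.9 = 4.36 V.
(Unloaded it would have been 5.75 V.)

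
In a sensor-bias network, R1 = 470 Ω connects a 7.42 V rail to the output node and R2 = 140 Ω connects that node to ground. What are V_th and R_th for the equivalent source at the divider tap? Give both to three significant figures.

V_th = 1.70 V, R_th = 108 Ω

V_th is the open-circuit tap voltage: 7.42 × 140/(470 + 140) = 1.70 V.
With the supply zeroed, R1 and R2 appear in parallel from the tap: R_th = R1‖R2 = (470 × 140)/610.0 = 108 Ω.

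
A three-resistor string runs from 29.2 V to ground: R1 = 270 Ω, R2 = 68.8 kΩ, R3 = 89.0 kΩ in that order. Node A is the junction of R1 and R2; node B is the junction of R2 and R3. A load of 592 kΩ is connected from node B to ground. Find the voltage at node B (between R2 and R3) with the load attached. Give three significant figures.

V ≈ 15.4 V

At node B, R3 is in parallel with the load: R3‖R_L = 77370 Ω.
Below node A the resistance is R2 + (R3‖R_L) = 146200 Ω, so V_A = 29.2 × 146200/146400 = 29.15 V.
Then V_B = V_A × (R3‖R_L)/(R2 + R3‖R_L) = 29.15 × 77370/146200 = 15.4 V.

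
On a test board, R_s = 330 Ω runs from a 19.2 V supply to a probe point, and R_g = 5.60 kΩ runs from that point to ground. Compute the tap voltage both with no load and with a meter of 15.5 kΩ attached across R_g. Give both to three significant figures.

Unloaded: 18.1 V; loaded: 17.8 V

Open-circuit: V = 19.2 × 5600/(330 + 5600) = 18.1 V.
With the load, R_g becomes R_g‖R_L = 4114 Ω, so V = 19.2 × 4114/4444 = 17.8 V.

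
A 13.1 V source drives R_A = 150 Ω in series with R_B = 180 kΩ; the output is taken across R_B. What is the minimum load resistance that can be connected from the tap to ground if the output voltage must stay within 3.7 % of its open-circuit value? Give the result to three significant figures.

Output resistance R_th = R_A‖R_B = (150 × 180000)/180200 = 149.9 Ω.
The fractional drop is R_th/(R_th + R_L); requiring this ≤ 0.0370 gives R_L ≥ R_th(1/0.0370 − 1) = 149.9 × 26.03 = 3.90 kΩ.

R_L(min) ≈ 3.90 kΩ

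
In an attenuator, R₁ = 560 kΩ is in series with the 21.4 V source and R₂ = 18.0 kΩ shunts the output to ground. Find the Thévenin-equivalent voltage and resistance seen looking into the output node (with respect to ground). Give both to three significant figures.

V_th is the open-circuit tap voltage: 21.4 × 18.0/(560 + 18.0) = 0.666 V.
With the supply zeroed, R₁ and R₂ appear in parallel from the tap: R_th = R₁‖R₂ = (560 × 18.0)/578.0 = 17.4 kΩ.

V_th = 0.666 V, R_th = 17.4 kΩ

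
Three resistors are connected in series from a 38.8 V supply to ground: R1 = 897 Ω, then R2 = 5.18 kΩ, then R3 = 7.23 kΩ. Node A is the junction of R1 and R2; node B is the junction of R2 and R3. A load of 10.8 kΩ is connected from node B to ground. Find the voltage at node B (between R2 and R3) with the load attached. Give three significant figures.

V ≈ 16.1 V

At node B, R3 is in parallel with the load: R3‖R_L = 4331 Ω.
Below node A the resistance is R2 + (R3‖R_L) = 9511 Ω, so V_A = 38.8 × 9511/10410 = 35.46 V.
Then V_B = V_A × (R3‖R_L)/(R2 + R3‖R_L) = 35.46 × 4331/9511 = 16.1 V.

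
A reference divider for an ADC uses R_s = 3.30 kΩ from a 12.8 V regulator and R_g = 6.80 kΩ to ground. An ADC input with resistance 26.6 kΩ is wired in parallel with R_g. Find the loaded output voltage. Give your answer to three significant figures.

The load sits in parallel with R_g: R_g‖R_L = (6.80 × 26.6) / (6.80 + 26.6) = 5.416 kΩ.
V_out = 12.8 × 5.416 / (3.30 + 5.416) = 12.8 × 5.416/8.716 = 7.95 V.

V_out ≈ 7.95 V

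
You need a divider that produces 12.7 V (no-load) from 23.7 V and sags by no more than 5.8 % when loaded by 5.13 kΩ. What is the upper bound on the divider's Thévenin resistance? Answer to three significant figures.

R_th ≤ 316 Ω

Loading drop = R_th/(R_th + R_L) ≤ 0.0580, so R_th ≤ R_L · ε/(1−ε) = 5.13 kΩ × 0.0580/0.9420 = 316 Ω.
(Any R1, R2 with R2/(R1+R2) = 0.536 and R1‖R2 ≤ 316 Ω will meet the spec.)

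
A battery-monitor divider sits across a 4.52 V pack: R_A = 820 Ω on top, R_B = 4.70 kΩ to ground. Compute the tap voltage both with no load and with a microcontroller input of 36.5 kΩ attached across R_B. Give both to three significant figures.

Open-circuit: V = 4.52 × 4700/(820 + 4700) = 3.85 V.
With the load, R_B becomes R_B‖R_L = 4164 Ω, so V = 4.52 × 4164/4984 = 3.78 V.

Unloaded: 3.85 V; loaded: 3.78 V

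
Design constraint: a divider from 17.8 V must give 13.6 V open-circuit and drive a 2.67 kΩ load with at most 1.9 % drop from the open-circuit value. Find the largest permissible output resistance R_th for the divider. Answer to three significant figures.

R_th ≤ 51.7 Ω

Loading drop = R_th/(R_th + R_L) ≤ 0.0190, so R_th ≤ R_L · ε/(1−ε) = 2.67 kΩ × 0.0190/0.9810 = 51.7 Ω.
(Any R1, R2 with R2/(R1+R2) = 0.764 and R1‖R2 ≤ 51.7 Ω will meet the spec.)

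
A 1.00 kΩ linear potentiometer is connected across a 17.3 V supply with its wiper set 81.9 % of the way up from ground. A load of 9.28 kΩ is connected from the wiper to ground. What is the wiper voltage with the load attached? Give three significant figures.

The wiper splits the pot into (1−α)R = 181.0 Ω above and αR = 819.0 Ω below.
Lower section ‖ load = 752.6 Ω.
V_wiper = 17.3 × 752.6/(181.0 + 752.6) = 13.9 V.

V ≈ 13.9 V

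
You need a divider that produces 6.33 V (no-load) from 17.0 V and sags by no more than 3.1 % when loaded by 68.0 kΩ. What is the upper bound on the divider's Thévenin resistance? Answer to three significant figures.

R_th ≤ 2.18 kΩ

Loading drop = R_th/(R_th + R_L) ≤ 0.0310, so R_th ≤ R_L · ε/(1−ε) = 68.0 kΩ × 0.0310/0.9690 = 2.18 kΩ.
(Any R1, R2 with R2/(R1+R2) = 0.372 and R1‖R2 ≤ 2.18 kΩ will meet the spec.)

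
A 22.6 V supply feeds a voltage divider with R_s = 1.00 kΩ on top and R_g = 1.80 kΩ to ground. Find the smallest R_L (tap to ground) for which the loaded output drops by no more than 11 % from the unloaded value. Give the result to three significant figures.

Output resistance R_th = R_s‖R_g = (1000 × 1800)/2800 = 642.9 Ω.
The fractional drop is R_th/(R_th + R_L); requiring this ≤ 0.110 gives R_L ≥ R_th(1/0.110 − 1) = 642.9 × 8.091 = 5.20 kΩ.

R_L(min) ≈ 5.20 kΩ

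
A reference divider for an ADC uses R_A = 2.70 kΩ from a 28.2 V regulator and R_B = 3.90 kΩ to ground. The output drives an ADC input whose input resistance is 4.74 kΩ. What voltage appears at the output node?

The load sits in parallel with R_B: R_B‖R_L = (3.90 × 4.74) / (3.90 + 4.74) = 2.140 kΩ.
V_out = 28.2 × 2.140 / (2.70 + 2.140) = 28.2 × 2.140/4.840 = 12.5 V.
(Unloaded it would have been 16.7 V.)

V_out ≈ 12.5 V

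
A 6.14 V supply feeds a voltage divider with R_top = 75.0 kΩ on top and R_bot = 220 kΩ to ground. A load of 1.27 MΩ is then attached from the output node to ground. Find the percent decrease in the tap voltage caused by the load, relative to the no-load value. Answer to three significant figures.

The divider's output (Thévenin) resistance is R_top‖R_bot = 55.93 kΩ.
Fractional drop under load = R_th/(R_th + R_L) = 55.93 / (55.93 + 1270) = 0.04218.
So the output falls by 4.22 %.

4.22 %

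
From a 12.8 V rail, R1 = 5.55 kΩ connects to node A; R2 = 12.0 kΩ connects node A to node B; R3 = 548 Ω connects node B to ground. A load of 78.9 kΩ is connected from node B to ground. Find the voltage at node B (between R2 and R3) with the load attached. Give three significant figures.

V ≈ 0.385 V

At node B, R3 is in parallel with the load: R3‖R_L = 544.2 Ω.
Below node A the resistance is R2 + (R3‖R_L) = 12540 Ω, so V_A = 12.8 × 12540/18090 = 8.874 V.
Then V_B = V_A × (R3‖R_L)/(R2 + R3‖R_L) = 8.874 × 544.2/12540 = 0.385 V.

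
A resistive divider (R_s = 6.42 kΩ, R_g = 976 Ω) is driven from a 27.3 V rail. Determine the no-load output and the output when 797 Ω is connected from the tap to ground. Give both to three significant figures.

Unloaded: 3.60 V; loaded: 1.75 V

Open-circuit: V = 27.3 × 976/(6420 + 976) = 3.60 V.
With the load, R_g becomes R_g‖R_L = 438.7 Ω, so V = 27.3 × 438.7/6859 = 1.75 V.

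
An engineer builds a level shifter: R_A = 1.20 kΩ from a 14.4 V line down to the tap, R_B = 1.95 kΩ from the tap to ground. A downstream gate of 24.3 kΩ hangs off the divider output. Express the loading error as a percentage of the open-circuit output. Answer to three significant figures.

The divider's output (Thévenin) resistance is R_A‖R_B = 0.7429 kΩ.
Fractional drop under load = R_th/(R_th + R_L) = 0.7429 / (0.7429 + 24.3) = 0.02966.
So the output falls by 2.97 %.

2.97 %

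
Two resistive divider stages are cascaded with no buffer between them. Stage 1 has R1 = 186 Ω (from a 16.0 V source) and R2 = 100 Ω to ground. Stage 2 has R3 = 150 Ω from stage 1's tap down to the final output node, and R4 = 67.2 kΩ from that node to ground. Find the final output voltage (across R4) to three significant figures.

V_out ≈ 5.58 V

Stage 2 presents R3+R4 = 67350 Ω as a load on stage 1's tap.
Stage 1's lower leg becomes R2‖(R3+R4) = 99.85 Ω, so V_mid = 16.0 × 99.85/285.9 = 5.589 V.
Stage 2 is itself unloaded: V_out = V_mid × R4/(R3+R4) = 5.589 × 67200/67350 = 5.58 V.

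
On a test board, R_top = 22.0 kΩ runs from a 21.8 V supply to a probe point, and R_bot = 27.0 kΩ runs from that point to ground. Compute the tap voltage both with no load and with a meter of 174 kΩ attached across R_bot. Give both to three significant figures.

Unloaded: 12.0 V; loaded: 11.2 V

Open-circuit: V = 21.8 × 27.0/(22.0 + 27.0) = 12.0 V.
With the load, R_bot becomes R_bot‖R_L = 23.37 kΩ, so V = 21.8 × 23.37/45.37 = 11.2 V.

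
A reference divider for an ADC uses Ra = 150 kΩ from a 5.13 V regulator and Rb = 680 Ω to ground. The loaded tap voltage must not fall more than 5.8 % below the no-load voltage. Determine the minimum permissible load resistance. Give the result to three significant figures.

R_L(min) ≈ 11.0 kΩ

Output resistance R_th = Ra‖Rb = (150000 × 680)/150700 = 676.9 Ω.
The fractional drop is R_th/(R_th + R_L); requiring this ≤ 0.0580 gives R_L ≥ R_th(1/0.0580 − 1) = 676.9 × 16.24 = 11.0 kΩ.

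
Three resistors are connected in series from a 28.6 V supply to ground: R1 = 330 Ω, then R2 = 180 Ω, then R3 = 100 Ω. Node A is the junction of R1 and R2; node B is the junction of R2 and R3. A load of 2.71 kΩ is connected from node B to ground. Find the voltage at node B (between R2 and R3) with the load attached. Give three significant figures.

At node B, R3 is in parallel with the load: R3‖R_L = 96.44 Ω.
Below node A the resistance is R2 + (R3‖R_L) = 276.4 Ω, so V_A = 28.6 × 276.4/606.4 = 13.04 V.
Then V_B = V_A × (R3‖R_L)/(R2 + R3‖R_L) = 13.04 × 96.44/276.4 = 4.55 V.

V ≈ 4.55 V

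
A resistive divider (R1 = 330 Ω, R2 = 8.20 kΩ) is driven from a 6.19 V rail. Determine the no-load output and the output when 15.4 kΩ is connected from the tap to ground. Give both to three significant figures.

Unloaded: 5.95 V; loaded: 5.83 V

Open-circuit: V = 6.19 × 8200/(330 + 8200) = 5.95 V.
With the load, R2 becomes R2‖R_L = 5351 Ω, so V = 6.19 × 5351/5681 = 5.83 V.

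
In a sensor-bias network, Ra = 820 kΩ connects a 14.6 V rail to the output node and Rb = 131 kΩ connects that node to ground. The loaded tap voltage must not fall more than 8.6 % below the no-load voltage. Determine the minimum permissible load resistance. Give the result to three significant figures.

Output resistance R_th = Ra‖Rb = (820 × 131)/951.0 = 113.0 kΩ.
The fractional drop is R_th/(R_th + R_L); requiring this ≤ 0.0860 gives R_L ≥ R_th(1/0.0860 − 1) = 113.0 × 10.63 = 1.20 MΩ.

R_L(min) ≈ 1.20 MΩ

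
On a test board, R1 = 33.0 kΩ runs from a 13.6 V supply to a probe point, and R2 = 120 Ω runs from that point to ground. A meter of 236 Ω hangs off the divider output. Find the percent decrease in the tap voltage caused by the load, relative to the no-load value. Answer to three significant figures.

33.6 %

Unloaded V = 13.6 × 120/33120 = 0.04928 V.
Loaded: R2‖R_L = 79.55 Ω, giving V = 13.6 × 79.55/33080 = 0.03271 V.
Drop = (0.04928 − 0.03271) / 0.04928 = 33.6 %.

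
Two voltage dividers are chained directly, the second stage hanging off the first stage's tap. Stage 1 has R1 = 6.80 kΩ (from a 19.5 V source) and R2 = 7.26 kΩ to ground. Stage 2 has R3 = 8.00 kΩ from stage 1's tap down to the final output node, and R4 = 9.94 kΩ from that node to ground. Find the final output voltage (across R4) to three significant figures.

V_out ≈ 4.67 V

Stage 2 presents R3+R4 = 17.94 kΩ as a load on stage 1's tap.
Stage 1's lower leg becomes R2‖(R3+R4) = 5.168 kΩ, so V_mid = 19.5 × 5.168/11.97 = 8.421 V.
Stage 2 is itself unloaded: V_out = V_mid × R4/(R3+R4) = 8.421 × 9.94/17.94 = 4.67 V.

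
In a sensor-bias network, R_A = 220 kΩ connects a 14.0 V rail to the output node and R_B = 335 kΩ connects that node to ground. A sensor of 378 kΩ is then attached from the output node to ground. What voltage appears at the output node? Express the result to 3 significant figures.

V_out ≈ 6.25 V

The load sits in parallel with R_B: R_B‖R_L = (335 × 378) / (335 + 378) = 177.6 kΩ.
V_out = 14.0 × 177.6 / (220 + 177.6) = 14.0 × 177.6/397.6 = 6.25 V.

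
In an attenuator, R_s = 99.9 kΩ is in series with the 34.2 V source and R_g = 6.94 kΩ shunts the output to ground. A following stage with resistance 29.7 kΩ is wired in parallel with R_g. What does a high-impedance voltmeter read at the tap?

The load sits in parallel with R_g: R_g‖R_L = (6.94 × 29.7) / (6.94 + 29.7) = 5.625 kΩ.
V_out = 34.2 × 5.625 / (99.9 + 5.625) = 34.2 × 5.625/105.5 = 1.82 V.

V_out ≈ 1.82 V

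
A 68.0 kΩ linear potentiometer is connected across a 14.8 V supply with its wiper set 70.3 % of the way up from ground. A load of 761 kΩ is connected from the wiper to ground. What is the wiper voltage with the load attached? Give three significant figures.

V ≈ 10.2 V

The wiper splits the pot into (1−α)R = 20.20 kΩ above and αR = 47.80 kΩ below.
Lower section ‖ load = 44.98 kΩ.
V_wiper = 14.8 × 44.98/(20.20 + 44.98) = 10.2 V.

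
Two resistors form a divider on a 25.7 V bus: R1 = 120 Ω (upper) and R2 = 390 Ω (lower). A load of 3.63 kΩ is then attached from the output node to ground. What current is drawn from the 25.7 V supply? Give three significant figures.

R2‖R_L = 352.2 Ω, so the source sees R1 + R2‖R_L = 472.2 Ω.
I = 25.7 V / 472.2 Ω = 54.4 mA.

I ≈ 54.4 mA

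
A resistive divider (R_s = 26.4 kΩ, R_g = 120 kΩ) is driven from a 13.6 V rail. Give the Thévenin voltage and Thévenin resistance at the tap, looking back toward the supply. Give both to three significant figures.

V_th is the open-circuit tap voltage: 13.6 × 120/(26.4 + 120) = 11.1 V.
With the supply zeroed, R_s and R_g appear in parallel from the tap: R_th = R_s‖R_g = (26.4 × 120)/146.4 = 21.6 kΩ.

V_th = 11.1 V, R_th = 21.6 kΩ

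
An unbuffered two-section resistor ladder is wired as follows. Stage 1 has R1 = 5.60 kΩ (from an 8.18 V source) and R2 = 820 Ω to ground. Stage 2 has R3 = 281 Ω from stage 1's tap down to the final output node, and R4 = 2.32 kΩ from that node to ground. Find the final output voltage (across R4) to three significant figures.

Stage 2 presents R3+R4 = 2601 Ω as a load on stage 1's tap.
Stage 1's lower leg becomes R2‖(R3+R4) = 623.4 Ω, so V_mid = 8.18 × 623.4/6223 = 0.8195 V.
Stage 2 is itself unloaded: V_out = V_mid × R4/(R3+R4) = 0.8195 × 2320/2601 = 0.731 V.

V_out ≈ 0.731 V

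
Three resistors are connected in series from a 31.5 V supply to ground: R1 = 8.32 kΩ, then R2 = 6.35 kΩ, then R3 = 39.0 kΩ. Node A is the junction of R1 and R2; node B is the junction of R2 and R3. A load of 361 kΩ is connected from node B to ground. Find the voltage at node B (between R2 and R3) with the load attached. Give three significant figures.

At node B, R3 is in parallel with the load: R3‖R_L = 35.20 kΩ.
Below node A the resistance is R2 + (R3‖R_L) = 41.55 kΩ, so V_A = 31.5 × 41.55/49.87 = 26.24 V.
Then V_B = V_A × (R3‖R_L)/(R2 + R3‖R_L) = 26.24 × 35.20/41.55 = 22.2 V.

V ≈ 22.2 V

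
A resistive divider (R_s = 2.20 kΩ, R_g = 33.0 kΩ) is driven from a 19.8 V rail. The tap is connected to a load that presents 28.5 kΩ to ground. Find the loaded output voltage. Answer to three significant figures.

V_out ≈ 17.3 V

The load sits in parallel with R_g: R_g‖R_L = (33.0 × 28.5) / (33.0 + 28.5) = 15.29 kΩ.
V_out = 19.8 × 15.29 / (2.20 + 15.29) = 19.8 × 15.29/17.49 = 17.3 V.
(Unloaded it would have been 18.6 V.)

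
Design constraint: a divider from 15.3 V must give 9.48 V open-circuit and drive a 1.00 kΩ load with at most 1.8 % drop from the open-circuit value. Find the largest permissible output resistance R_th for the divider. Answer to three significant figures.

R_th ≤ 18.3 Ω

Loading drop = R_th/(R_th + R_L) ≤ 0.0180, so R_th ≤ R_L · ε/(1−ε) = 1.00 kΩ × 0.0180/0.9820 = 18.3 Ω.
(Any R1, R2 with R2/(R1+R2) = 0.620 and R1‖R2 ≤ 18.3 Ω will meet the spec.)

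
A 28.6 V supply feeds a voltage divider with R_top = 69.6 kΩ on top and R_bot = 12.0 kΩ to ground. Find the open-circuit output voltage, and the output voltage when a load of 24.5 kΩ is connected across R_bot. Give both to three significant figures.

Unloaded: 4.21 V; loaded: 2.97 V

Open-circuit: V = 28.6 × 12.0/(69.6 + 12.0) = 4.21 V.
With the load, R_bot becomes R_bot‖R_L = 8.055 kΩ, so V = 28.6 × 8.055/77.65 = 2.97 V.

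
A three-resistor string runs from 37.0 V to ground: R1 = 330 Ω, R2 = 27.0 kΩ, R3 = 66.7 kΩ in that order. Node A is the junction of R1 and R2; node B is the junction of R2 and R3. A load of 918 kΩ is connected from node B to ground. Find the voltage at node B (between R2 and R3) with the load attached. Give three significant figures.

V ≈ 25.7 V

At node B, R3 is in parallel with the load: R3‖R_L = 62180 Ω.
Below node A the resistance is R2 + (R3‖R_L) = 89180 Ω, so V_A = 37.0 × 89180/89510 = 36.86 V.
Then V_B = V_A × (R3‖R_L)/(R2 + R3‖R_L) = 36.86 × 62180/89180 = 25.7 V.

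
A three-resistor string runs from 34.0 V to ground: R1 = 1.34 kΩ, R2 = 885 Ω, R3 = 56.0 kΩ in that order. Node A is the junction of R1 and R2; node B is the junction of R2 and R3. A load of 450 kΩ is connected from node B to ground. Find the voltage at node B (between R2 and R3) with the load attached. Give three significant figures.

V ≈ 32.5 V

At node B, R3 is in parallel with the load: R3‖R_L = 49800 Ω.
Below node A the resistance is R2 + (R3‖R_L) = 50690 Ω, so V_A = 34.0 × 50690/52030 = 33.12 V.
Then V_B = V_A × (R3‖R_L)/(R2 + R3‖R_L) = 33.12 × 49800/50690 = 32.5 V.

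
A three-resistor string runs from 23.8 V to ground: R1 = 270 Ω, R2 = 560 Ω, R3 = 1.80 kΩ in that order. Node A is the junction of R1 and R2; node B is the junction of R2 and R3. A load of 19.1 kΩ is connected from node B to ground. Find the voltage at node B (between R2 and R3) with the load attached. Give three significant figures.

At node B, R3 is in parallel with the load: R3‖R_L = 1645 Ω.
Below node A the resistance is R2 + (R3‖R_L) = 2205 Ω, so V_A = 23.8 × 2205/2475 = 21.20 V.
Then V_B = V_A × (R3‖R_L)/(R2 + R3‖R_L) = 21.20 × 1645/2205 = 15.8 V.

V ≈ 15.8 V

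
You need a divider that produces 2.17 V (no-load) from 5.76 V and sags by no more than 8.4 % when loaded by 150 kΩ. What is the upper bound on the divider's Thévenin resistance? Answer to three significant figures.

R_th ≤ 13.8 kΩ

Loading drop = R_th/(R_th + R_L) ≤ 0.0840, so R_th ≤ R_L · ε/(1−ε) = 150 kΩ × 0.0840/0.9160 = 13.8 kΩ.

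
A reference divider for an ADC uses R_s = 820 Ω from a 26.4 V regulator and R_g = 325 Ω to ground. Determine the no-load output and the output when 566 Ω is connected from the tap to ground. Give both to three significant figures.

Open-circuit: V = 26.4 × 325/(820 + 325) = 7.49 V.
With the load, R_g becomes R_g‖R_L = 206.5 Ω, so V = 26.4 × 206.5/1026 = 5.31 V.

Unloaded: 7.49 V; loaded: 5.31 V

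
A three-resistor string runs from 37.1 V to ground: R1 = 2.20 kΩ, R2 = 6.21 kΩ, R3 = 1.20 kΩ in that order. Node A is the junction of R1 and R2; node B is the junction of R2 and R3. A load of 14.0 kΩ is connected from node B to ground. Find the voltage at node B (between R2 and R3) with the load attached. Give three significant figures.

At node B, R3 is in parallel with the load: R3‖R_L = 1.105 kΩ.
Below node A the resistance is R2 + (R3‖R_L) = 7.315 kΩ, so V_A = 37.1 × 7.315/9.515 = 28.52 V.
Then V_B = V_A × (R3‖R_L)/(R2 + R3‖R_L) = 28.52 × 1.105/7.315 = 4.31 V.

V ≈ 4.31 V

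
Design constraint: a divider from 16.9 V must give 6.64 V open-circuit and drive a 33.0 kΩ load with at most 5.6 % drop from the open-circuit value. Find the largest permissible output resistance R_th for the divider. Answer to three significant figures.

R_th ≤ 1.96 kΩ

Loading drop = R_th/(R_th + R_L) ≤ 0.0560, so R_th ≤ R_L · ε/(1−ε) = 33.0 kΩ × 0.0560/0.9440 = 1.96 kΩ.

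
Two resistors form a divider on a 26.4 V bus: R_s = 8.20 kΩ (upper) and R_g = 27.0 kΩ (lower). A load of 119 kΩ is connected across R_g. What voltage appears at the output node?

V_out ≈ 19.2 V

The load sits in parallel with R_g: R_g‖R_L = (27.0 × 119) / (27.0 + 119) = 22.01 kΩ.
V_out = 26.4 × 22.01 / (8.20 + 22.01) = 26.4 × 22.01/30.21 = 19.2 V.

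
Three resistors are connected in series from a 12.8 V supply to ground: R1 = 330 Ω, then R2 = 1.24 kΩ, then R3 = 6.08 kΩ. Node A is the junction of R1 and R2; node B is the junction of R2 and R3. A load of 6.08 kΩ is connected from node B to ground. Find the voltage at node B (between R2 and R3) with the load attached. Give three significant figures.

V ≈ 8.44 V

At node B, R3 is in parallel with the load: R3‖R_L = 3040 Ω.
Below node A the resistance is R2 + (R3‖R_L) = 4280 Ω, so V_A = 12.8 × 4280/4610 = 11.88 V.
Then V_B = V_A × (R3‖R_L)/(R2 + R3‖R_L) = 11.88 × 3040/4280 = 8.44 V.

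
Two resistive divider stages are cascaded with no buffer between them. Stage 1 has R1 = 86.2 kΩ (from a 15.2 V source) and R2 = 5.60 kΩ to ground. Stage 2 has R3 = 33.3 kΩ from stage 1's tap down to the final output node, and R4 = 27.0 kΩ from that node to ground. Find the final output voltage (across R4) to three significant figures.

Stage 2 presents R3+R4 = 60.30 kΩ as a load on stage 1's tap.
Stage 1's lower leg becomes R2‖(R3+R4) = 5.124 kΩ, so V_mid = 15.2 × 5.124/91.32 = 0.8529 V.
Stage 2 is itself unloaded: V_out = V_mid × R4/(R3+R4) = 0.8529 × 27.0/60.30 = 0.382 V.

V_out ≈ 0.382 V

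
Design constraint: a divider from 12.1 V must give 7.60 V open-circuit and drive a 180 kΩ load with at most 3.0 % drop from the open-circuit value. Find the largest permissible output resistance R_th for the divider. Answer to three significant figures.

R_th ≤ 5.57 kΩ

Loading drop = R_th/(R_th + R_L) ≤ 0.0300, so R_th ≤ R_L · ε/(1−ε) = 180 kΩ × 0.0300/0.9700 = 5.57 kΩ.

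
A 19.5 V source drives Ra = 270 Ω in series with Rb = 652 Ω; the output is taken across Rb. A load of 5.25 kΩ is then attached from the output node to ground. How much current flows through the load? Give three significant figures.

Rb‖R_L = 580.0 Ω; V_out = 19.5 × 580.0/850.0 = 13.31 V.
I_L = V_out / R_L = 13.31 / 5.25 kΩ = 2.53 mA.

I_L ≈ 2.53 mA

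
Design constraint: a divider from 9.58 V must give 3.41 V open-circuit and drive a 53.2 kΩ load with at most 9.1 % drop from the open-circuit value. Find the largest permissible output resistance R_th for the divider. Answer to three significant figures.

Loading drop = R_th/(R_th + R_L) ≤ 0.0910, so R_th ≤ R_L · ε/(1−ε) = 53.2 kΩ × 0.0910/0.9090 = 5.33 kΩ.

R_th ≤ 5.33 kΩ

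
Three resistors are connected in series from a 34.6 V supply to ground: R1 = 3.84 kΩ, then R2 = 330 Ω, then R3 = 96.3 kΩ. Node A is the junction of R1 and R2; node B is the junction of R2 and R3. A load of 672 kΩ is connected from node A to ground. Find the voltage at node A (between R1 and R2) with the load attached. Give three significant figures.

Below node A the series string R2+R3 = 96630 Ω sits in parallel with the 672000 Ω load: 84480 Ω.
V_A = 34.6 × 84480/(3840 + 84480) = 33.1 V.

V ≈ 33.1 V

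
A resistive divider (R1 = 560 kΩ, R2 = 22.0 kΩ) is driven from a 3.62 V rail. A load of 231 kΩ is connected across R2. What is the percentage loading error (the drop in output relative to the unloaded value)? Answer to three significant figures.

8.39 %

Unloaded V = 3.62 × 22.0/582.0 = 0.13684 V.
Loaded: R2‖R_L = 20.09 kΩ, giving V = 3.62 × 20.09/580.1 = 0.12535 V.
Drop = (0.13684 − 0.12535) / 0.13684 = 8.39 %.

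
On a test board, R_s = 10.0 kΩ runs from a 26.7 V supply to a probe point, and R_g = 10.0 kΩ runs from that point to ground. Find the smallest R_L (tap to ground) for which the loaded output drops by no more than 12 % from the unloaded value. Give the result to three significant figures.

Output resistance R_th = R_s‖R_g = (10.0 × 10.0)/20.00 = 5.000 kΩ.
The fractional drop is R_th/(R_th + R_L); requiring this ≤ 0.120 gives R_L ≥ R_th(1/0.120 − 1) = 5.000 × 7.333 = 36.7 kΩ.

R_L(min) ≈ 36.7 kΩ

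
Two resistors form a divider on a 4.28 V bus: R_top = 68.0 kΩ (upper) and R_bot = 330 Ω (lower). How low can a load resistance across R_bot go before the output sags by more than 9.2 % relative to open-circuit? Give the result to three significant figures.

R_L(min) ≈ 3.24 kΩ

Output resistance R_th = R_top‖R_bot = (68000 × 330)/68330 = 328.4 Ω.
The fractional drop is R_th/(R_th + R_L); requiring this ≤ 0.0920 gives R_L ≥ R_th(1/0.0920 − 1) = 328.4 × 9.870 = 3.24 kΩ.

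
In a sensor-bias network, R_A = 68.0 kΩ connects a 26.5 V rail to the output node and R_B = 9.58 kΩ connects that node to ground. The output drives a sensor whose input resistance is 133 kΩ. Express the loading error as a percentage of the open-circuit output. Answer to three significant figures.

The divider's output (Thévenin) resistance is R_A‖R_B = 8.397 kΩ.
Fractional drop under load = R_th/(R_th + R_L) = 8.397 / (8.397 + 133) = 0.05939.
So the output falls by 5.94 %.

5.94 %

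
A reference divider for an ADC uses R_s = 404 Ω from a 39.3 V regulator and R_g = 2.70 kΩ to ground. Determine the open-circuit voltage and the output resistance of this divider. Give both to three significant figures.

V_th is the open-circuit tap voltage: 39.3 × 2700/(404 + 2700) = 34.2 V.
With the supply zeroed, R_s and R_g appear in parallel from the tap: R_th = R_s‖R_g = (404 × 2700)/3104 = 351 Ω.

V_th = 34.2 V, R_th = 351 Ω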